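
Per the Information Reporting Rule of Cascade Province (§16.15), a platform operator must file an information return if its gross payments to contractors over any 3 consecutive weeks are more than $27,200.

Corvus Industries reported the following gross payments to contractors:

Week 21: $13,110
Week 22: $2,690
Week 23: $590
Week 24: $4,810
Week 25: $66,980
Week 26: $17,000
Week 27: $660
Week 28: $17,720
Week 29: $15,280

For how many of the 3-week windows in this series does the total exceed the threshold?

Week 21–Week 23: $13,110 + $2,690 + $590 = $16,390 (under)
Week 22–Week 24: $2,690 + $590 + $4,810 = $8,090 (under)
Week 23–Week 25: $590 + $4,810 + $66,980 = $72,380 (over)
Week 24–Week 26: $4,810 + $66,980 + $17,000 = $88,790 (over)
Week 25–Week 27: $66,980 + $17,000 + $660 = $84,640 (over)
Week 26–Week 28: $17,000 + $660 + $17,720 = $35,380 (over)
Week 27–Week 29: $660 + $17,720 + $15,280 = $33,660 (over)
5 windows exceed the threshold.

5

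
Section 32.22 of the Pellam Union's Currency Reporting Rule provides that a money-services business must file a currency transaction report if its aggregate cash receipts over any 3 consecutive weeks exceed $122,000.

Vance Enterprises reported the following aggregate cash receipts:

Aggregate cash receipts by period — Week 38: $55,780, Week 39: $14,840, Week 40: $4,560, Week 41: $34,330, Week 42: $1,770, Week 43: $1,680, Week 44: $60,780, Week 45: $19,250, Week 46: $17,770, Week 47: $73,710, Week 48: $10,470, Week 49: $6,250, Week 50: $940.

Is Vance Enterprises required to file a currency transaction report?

Week 38–Week 40: $55,780 + $14,840 + $4,560 = $75,180 (under)
Week 39–Week 41: $14,840 + $4,560 + $34,330 = $53,730 (under)
Week 40–Week 42: $4,560 + $34,330 + $1,770 = $40,660 (under)
Week 41–Week 43: $34,330 + $1,770 + $1,680 = $37,780 (under)
Week 42–Week 44: $1,770 + $1,680 + $60,780 = $64,230 (under)
Week 43–Week 45: $1,680 + $60,780 + $19,250 = $81,710 (under)
Week 44–Week 46: $60,780 + $19,250 + $17,770 = $97,800 (under)
Week 45–Week 47: $19,250 + $17,770 + $73,710 = $110,730 (under)
Week 46–Week 48: $17,770 + $73,710 + $10,470 = $101,950 (under)
Week 47–Week 49: $73,710 + $10,470 + $6,250 = $90,430 (under)
Week 48–Week 50: $10,470 + $6,250 + $940 = $17,660 (under)
No window exceeds $122,000.

No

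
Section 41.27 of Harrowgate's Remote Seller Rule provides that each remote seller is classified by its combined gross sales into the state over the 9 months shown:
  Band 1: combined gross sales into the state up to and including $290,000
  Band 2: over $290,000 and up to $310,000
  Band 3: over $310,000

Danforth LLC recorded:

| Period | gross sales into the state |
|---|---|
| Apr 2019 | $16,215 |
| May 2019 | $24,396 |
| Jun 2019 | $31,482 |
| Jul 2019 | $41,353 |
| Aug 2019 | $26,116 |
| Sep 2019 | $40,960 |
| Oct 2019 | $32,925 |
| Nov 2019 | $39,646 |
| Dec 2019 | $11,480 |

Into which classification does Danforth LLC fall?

Band 1

Combined gross sales into the state: $16,215 + $24,396 + $31,482 + $41,353 + $26,116 + $40,960 + $32,925 + $39,646 + $11,480 = $264,573.
$264,573 ≤ $290,000, so Band 1 applies.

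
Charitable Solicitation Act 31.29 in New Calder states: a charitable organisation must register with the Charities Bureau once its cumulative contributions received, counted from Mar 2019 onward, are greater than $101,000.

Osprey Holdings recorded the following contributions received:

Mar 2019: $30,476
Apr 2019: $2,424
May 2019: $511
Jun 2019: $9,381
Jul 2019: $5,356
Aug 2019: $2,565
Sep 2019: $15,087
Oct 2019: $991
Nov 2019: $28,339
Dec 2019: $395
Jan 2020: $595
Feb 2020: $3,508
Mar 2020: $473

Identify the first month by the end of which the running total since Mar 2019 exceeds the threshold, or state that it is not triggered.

Through Mar 2019: $30,476
Through Apr 2019: $32,900
Through May 2019: $33,411
Through Jun 2019: $42,792
Through Jul 2019: $48,148
Through Aug 2019: $50,713
Through Sep 2019: $65,800
Through Oct 2019: $66,791
Through Nov 2019: $95,130
Through Dec 2019: $95,525
Through Jan 2020: $96,120
Through Feb 2020: $99,628
Through Mar 2020: $100,101
Final cumulative total $100,101 ≤ $101,000; the threshold is never exceeded.

Not triggered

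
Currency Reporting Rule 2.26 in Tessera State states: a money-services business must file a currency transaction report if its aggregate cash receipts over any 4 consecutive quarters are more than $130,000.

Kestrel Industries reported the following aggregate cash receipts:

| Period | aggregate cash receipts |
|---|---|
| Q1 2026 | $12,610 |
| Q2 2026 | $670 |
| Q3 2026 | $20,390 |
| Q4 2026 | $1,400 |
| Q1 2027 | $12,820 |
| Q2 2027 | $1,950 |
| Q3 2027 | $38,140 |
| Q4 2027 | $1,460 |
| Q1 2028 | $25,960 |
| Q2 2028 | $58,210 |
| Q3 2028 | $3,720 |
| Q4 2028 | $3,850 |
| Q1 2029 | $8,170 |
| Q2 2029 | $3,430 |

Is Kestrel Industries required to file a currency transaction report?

Q1 2026–Q4 2026: $12,610 + $670 + $20,390 + $1,400 = $35,070 (under)
Q2 2026–Q1 2027: $670 + $20,390 + $1,400 + $12,820 = $35,280 (under)
Q3 2026–Q2 2027: $20,390 + $1,400 + $12,820 + $1,950 = $36,560 (under)
Q4 2026–Q3 2027: $1,400 + $12,820 + $1,950 + $38,140 = $54,310 (under)
Q1 2027–Q4 2027: $12,820 + $1,950 + $38,140 + $1,460 = $54,370 (under)
Q2 2027–Q1 2028: $1,950 + $38,140 + $1,460 + $25,960 = $67,510 (under)
Q3 2027–Q2 2028: $38,140 + $1,460 + $25,960 + $58,210 = $123,770 (under)
Q4 2027–Q3 2028: $1,460 + $25,960 + $58,210 + $3,720 = $89,350 (under)
Q1 2028–Q4 2028: $25,960 + $58,210 + $3,720 + $3,850 = $91,740 (under)
Q2 2028–Q1 2029: $58,210 + $3,720 + $3,850 + $8,170 = $73,950 (under)
Q3 2028–Q2 2029: $3,720 + $3,850 + $8,170 + $3,430 = $19,170 (under)
No window exceeds $130,000.

No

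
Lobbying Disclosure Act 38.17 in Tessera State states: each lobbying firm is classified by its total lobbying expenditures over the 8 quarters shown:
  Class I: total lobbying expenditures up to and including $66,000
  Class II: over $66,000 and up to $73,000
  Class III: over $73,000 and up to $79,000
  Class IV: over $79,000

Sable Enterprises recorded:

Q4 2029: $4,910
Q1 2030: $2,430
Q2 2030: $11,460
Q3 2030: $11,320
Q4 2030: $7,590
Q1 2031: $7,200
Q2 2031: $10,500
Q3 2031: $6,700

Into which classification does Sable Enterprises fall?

Total lobbying expenditures: $4,910 + $2,430 + $11,460 + $11,320 + $7,590 + $7,200 + $10,500 + $6,700 = $62,110.
$62,110 ≤ $66,000, so Class I applies.

Class I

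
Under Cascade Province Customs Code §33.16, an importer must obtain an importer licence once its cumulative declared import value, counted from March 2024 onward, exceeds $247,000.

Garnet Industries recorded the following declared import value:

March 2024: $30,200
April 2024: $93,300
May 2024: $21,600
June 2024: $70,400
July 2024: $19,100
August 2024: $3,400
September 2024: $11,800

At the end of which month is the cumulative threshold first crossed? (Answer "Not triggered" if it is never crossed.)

September 2024

Through March 2024: $30,200
Through April 2024: $123,500
Through May 2024: $145,100
Through June 2024: $215,500
Through July 2024: $234,600
Through August 2024: $238,000
Through September 2024: $249,800 ← exceeds threshold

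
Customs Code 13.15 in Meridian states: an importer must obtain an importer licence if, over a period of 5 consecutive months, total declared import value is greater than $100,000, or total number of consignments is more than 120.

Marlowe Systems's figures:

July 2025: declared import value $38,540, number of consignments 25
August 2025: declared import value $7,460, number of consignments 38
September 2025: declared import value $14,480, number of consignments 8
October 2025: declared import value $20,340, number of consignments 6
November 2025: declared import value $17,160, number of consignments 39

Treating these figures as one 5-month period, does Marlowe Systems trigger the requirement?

No

Total declared import value: $38,540 + $7,460 + $14,480 + $20,340 + $17,160 = $97,980 (≤ $100,000).
Total number of consignments: 25 + 38 + 8 + 6 + 39 = 116 (≤ 120).
The test is 'or': neither threshold is exceeded.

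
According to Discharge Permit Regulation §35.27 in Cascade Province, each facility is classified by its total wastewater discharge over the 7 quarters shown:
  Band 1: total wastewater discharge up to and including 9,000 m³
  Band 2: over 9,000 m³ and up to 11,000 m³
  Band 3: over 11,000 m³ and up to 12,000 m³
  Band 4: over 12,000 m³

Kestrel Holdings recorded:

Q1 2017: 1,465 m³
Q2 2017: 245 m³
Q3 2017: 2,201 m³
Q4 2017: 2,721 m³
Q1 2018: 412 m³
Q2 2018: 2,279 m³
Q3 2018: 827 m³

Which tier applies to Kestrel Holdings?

Band 2

Total wastewater discharge: 1,465 m³ + 245 m³ + 2,201 m³ + 2,721 m³ + 412 m³ + 2,279 m³ + 827 m³ = 10,150 m³.
9,000 m³ < 10,150 m³ ≤ 11,000 m³, so Band 2 applies.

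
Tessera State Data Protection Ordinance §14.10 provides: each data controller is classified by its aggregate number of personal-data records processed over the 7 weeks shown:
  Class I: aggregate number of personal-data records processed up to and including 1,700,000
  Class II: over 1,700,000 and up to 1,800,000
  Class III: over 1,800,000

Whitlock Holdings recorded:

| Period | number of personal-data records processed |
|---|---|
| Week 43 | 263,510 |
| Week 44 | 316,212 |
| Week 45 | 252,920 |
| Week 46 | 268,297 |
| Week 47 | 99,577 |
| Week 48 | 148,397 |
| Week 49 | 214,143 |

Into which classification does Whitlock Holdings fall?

Aggregate number of personal-data records processed: 263,510 + 316,212 + 252,920 + 268,297 + 99,577 + 148,397 + 214,143 = 1,563,056.
1,563,056 ≤ 1,700,000, so Class I applies.

Class I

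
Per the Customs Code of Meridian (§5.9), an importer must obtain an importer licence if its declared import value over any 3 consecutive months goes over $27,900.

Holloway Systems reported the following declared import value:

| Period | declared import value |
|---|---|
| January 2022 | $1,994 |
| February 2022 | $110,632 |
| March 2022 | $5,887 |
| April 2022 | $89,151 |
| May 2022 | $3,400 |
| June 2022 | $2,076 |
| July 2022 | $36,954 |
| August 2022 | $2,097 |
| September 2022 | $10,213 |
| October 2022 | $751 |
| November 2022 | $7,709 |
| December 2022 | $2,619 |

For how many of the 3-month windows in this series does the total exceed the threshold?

January 2022–March 2022: $1,994 + $110,632 + $5,887 = $118,513 (over)
February 2022–April 2022: $110,632 + $5,887 + $89,151 = $205,670 (over)
March 2022–May 2022: $5,887 + $89,151 + $3,400 = $98,438 (over)
April 2022–June 2022: $89,151 + $3,400 + $2,076 = $94,627 (over)
May 2022–July 2022: $3,400 + $2,076 + $36,954 = $42,430 (over)
June 2022–August 2022: $2,076 + $36,954 + $2,097 = $41,127 (over)
July 2022–September 2022: $36,954 + $2,097 + $10,213 = $49,264 (over)
August 2022–October 2022: $2,097 + $10,213 + $751 = $13,061 (under)
September 2022–November 2022: $10,213 + $751 + $7,709 = $18,673 (under)
October 2022–December 2022: $751 + $7,709 + $2,619 = $11,079 (under)
7 windows exceed the threshold.

7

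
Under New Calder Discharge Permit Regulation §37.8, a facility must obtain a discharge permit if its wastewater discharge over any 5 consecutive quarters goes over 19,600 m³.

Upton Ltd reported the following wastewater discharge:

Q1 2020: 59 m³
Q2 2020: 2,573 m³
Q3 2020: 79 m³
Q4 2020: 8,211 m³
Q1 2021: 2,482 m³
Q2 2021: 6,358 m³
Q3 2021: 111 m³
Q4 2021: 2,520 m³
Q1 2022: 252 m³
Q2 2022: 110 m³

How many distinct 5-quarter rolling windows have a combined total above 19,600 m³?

2

Q1 2020–Q1 2021: 59 m³ + 2,573 m³ + 79 m³ + 8,211 m³ + 2,482 m³ = 13,404 m³ (under)
Q2 2020–Q2 2021: 2,573 m³ + 79 m³ + 8,211 m³ + 2,482 m³ + 6,358 m³ = 19,703 m³ (over)
Q3 2020–Q3 2021: 79 m³ + 8,211 m³ + 2,482 m³ + 6,358 m³ + 111 m³ = 17,241 m³ (under)
Q4 2020–Q4 2021: 8,211 m³ + 2,482 m³ + 6,358 m³ + 111 m³ + 2,520 m³ = 19,682 m³ (over)
Q1 2021–Q1 2022: 2,482 m³ + 6,358 m³ + 111 m³ + 2,520 m³ + 252 m³ = 11,723 m³ (under)
Q2 2021–Q2 2022: 6,358 m³ + 111 m³ + 2,520 m³ + 252 m³ + 110 m³ = 9,351 m³ (under)
2 windows exceed the threshold.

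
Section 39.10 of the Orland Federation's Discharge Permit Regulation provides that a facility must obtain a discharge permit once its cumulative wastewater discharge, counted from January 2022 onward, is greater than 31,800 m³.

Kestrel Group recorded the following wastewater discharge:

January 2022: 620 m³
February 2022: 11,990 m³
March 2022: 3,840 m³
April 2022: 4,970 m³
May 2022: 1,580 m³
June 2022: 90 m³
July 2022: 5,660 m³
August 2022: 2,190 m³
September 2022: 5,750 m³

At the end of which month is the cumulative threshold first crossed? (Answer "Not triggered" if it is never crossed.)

September 2022

Through January 2022: 620 m³
Through February 2022: 12,610 m³
Through March 2022: 16,450 m³
Through April 2022: 21,420 m³
Through May 2022: 23,000 m³
Through June 2022: 23,090 m³
Through July 2022: 28,750 m³
Through August 2022: 30,940 m³
Through September 2022: 36,690 m³ ← exceeds threshold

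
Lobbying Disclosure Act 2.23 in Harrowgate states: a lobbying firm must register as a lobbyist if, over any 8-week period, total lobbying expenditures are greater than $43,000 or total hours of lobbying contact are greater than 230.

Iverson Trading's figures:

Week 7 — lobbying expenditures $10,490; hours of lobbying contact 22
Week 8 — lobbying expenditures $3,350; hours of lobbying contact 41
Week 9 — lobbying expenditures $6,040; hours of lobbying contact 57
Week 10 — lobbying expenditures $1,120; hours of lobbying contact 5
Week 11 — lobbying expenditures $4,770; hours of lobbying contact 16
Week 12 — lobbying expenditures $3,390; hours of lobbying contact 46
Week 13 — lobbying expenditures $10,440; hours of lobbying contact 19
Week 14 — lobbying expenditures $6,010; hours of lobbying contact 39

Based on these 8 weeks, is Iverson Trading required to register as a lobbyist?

Total lobbying expenditures: $10,490 + $3,350 + $6,040 + $1,120 + $4,770 + $3,390 + $10,440 + $6,010 = $45,610 (> $43,000).
Total hours of lobbying contact: 22 + 41 + 57 + 5 + 16 + 46 + 19 + 39 = 245 (> 230).
The test is 'or': at least one threshold is exceeded.

Yes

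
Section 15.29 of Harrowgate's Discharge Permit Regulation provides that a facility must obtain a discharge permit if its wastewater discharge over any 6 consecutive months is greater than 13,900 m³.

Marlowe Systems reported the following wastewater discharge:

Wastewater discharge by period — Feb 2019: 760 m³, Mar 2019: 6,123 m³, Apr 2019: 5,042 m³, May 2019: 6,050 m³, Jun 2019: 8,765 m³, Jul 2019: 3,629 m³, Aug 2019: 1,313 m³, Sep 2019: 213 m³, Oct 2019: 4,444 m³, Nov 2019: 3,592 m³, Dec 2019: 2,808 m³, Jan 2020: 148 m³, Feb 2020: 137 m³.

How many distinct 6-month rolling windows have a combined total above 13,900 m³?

6

Feb 2019–Jul 2019: 760 m³ + 6,123 m³ + 5,042 m³ + 6,050 m³ + 8,765 m³ + 3,629 m³ = 30,369 m³ (over)
Mar 2019–Aug 2019: 6,123 m³ + 5,042 m³ + 6,050 m³ + 8,765 m³ + 3,629 m³ + 1,313 m³ = 30,922 m³ (over)
Apr 2019–Sep 2019: 5,042 m³ + 6,050 m³ + 8,765 m³ + 3,629 m³ + 1,313 m³ + 213 m³ = 25,012 m³ (over)
May 2019–Oct 2019: 6,050 m³ + 8,765 m³ + 3,629 m³ + 1,313 m³ + 213 m³ + 4,444 m³ = 24,414 m³ (over)
Jun 2019–Nov 2019: 8,765 m³ + 3,629 m³ + 1,313 m³ + 213 m³ + 4,444 m³ + 3,592 m³ = 21,956 m³ (over)
Jul 2019–Dec 2019: 3,629 m³ + 1,313 m³ + 213 m³ + 4,444 m³ + 3,592 m³ + 2,808 m³ = 15,999 m³ (over)
Aug 2019–Jan 2020: 1,313 m³ + 213 m³ + 4,444 m³ + 3,592 m³ + 2,808 m³ + 148 m³ = 12,518 m³ (under)
Sep 2019–Feb 2020: 213 m³ + 4,444 m³ + 3,592 m³ + 2,808 m³ + 148 m³ + 137 m³ = 11,342 m³ (under)
6 windows exceed the threshold.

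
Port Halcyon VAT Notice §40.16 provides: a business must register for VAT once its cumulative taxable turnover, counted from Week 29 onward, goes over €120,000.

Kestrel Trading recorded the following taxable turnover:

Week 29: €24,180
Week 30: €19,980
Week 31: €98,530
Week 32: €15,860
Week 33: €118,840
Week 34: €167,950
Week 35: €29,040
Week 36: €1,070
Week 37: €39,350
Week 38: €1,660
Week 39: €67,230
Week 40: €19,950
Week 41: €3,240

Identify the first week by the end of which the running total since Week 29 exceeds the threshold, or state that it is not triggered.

Through Week 29: €24,180
Through Week 30: €44,160
Through Week 31: €142,690 ← exceeds threshold

Week 31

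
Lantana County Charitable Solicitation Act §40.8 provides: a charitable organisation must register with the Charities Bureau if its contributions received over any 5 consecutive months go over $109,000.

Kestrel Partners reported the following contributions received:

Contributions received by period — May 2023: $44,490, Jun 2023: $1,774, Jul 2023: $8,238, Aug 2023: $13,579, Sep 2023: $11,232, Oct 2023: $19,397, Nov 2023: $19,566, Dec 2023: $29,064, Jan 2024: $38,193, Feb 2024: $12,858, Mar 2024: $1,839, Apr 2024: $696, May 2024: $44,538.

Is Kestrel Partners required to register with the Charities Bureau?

May 2023–Sep 2023: $44,490 + $1,774 + $8,238 + $13,579 + $11,232 = $79,313 (under)
Jun 2023–Oct 2023: $1,774 + $8,238 + $13,579 + $11,232 + $19,397 = $54,220 (under)
Jul 2023–Nov 2023: $8,238 + $13,579 + $11,232 + $19,397 + $19,566 = $72,012 (under)
Aug 2023–Dec 2023: $13,579 + $11,232 + $19,397 + $19,566 + $29,064 = $92,838 (under)
Sep 2023–Jan 2024: $11,232 + $19,397 + $19,566 + $29,064 + $38,193 = $117,452 (over)
Oct 2023–Feb 2024: $19,397 + $19,566 + $29,064 + $38,193 + $12,858 = $119,078 (over)
Nov 2023–Mar 2024: $19,566 + $29,064 + $38,193 + $12,858 + $1,839 = $101,520 (under)
Dec 2023–Apr 2024: $29,064 + $38,193 + $12,858 + $1,839 + $696 = $82,650 (under)
Jan 2024–May 2024: $38,193 + $12,858 + $1,839 + $696 + $44,538 = $98,124 (under)
At least one window exceeds $109,000.

Yes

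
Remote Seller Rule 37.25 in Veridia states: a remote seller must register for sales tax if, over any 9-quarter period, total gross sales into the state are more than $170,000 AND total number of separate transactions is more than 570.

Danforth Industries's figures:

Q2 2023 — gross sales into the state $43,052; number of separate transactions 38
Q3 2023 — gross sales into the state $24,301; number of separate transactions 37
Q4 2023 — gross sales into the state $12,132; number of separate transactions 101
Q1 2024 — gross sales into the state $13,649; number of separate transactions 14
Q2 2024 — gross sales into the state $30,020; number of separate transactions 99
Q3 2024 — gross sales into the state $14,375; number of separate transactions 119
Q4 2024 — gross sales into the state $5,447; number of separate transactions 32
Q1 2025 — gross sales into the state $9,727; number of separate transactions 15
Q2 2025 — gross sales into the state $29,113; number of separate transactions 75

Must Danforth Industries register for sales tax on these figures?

Total gross sales into the state: $43,052 + $24,301 + $12,132 + $13,649 + $30,020 + $14,375 + $5,447 + $9,727 + $29,113 = $181,816 (> $170,000).
Total number of separate transactions: 38 + 37 + 101 + 14 + 99 + 119 + 32 + 15 + 75 = 530 (≤ 570).
The test is 'and': the rule requires both, and at least one is not exceeded.

No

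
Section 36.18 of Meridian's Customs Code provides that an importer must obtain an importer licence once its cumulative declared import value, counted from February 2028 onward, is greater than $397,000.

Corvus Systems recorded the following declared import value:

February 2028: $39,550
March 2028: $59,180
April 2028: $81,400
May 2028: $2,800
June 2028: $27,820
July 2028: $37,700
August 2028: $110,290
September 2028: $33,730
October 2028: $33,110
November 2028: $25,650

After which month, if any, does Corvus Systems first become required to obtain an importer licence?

October 2028

Through February 2028: $39,550
Through March 2028: $98,730
Through April 2028: $180,130
Through May 2028: $182,930
Through June 2028: $210,750
Through July 2028: $248,450
Through August 2028: $358,740
Through September 2028: $392,470
Through October 2028: $425,580 ← exceeds threshold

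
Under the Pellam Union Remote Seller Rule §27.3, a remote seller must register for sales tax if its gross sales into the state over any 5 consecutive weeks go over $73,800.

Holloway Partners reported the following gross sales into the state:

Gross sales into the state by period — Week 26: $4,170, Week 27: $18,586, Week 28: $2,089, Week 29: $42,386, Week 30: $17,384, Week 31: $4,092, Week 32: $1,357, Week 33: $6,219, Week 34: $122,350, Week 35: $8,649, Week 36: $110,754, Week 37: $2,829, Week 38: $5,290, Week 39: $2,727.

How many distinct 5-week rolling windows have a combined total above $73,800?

Week 26–Week 30: $4,170 + $18,586 + $2,089 + $42,386 + $17,384 = $84,615 (over)
Week 27–Week 31: $18,586 + $2,089 + $42,386 + $17,384 + $4,092 = $84,537 (over)
Week 28–Week 32: $2,089 + $42,386 + $17,384 + $4,092 + $1,357 = $67,308 (under)
Week 29–Week 33: $42,386 + $17,384 + $4,092 + $1,357 + $6,219 = $71,438 (under)
Week 30–Week 34: $17,384 + $4,092 + $1,357 + $6,219 + $122,350 = $151,402 (over)
Week 31–Week 35: $4,092 + $1,357 + $6,219 + $122,350 + $8,649 = $142,667 (over)
Week 32–Week 36: $1,357 + $6,219 + $122,350 + $8,649 + $110,754 = $249,329 (over)
Week 33–Week 37: $6,219 + $122,350 + $8,649 + $110,754 + $2,829 = $250,801 (over)
Week 34–Week 38: $122,350 + $8,649 + $110,754 + $2,829 + $5,290 = $249,872 (over)
Week 35–Week 39: $8,649 + $110,754 + $2,829 + $5,290 + $2,727 = $130,249 (over)
8 windows exceed the threshold.

8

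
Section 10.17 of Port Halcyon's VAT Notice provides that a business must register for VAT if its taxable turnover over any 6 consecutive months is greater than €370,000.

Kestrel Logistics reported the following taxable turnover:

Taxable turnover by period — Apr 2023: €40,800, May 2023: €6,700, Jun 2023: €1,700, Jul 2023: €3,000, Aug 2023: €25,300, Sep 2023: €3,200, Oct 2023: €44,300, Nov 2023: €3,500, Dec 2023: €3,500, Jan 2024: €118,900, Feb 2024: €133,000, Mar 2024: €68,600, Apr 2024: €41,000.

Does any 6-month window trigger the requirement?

Yes

Apr 2023–Sep 2023: €40,800 + €6,700 + €1,700 + €3,000 + €25,300 + €3,200 = €80,700 (under)
May 2023–Oct 2023: €6,700 + €1,700 + €3,000 + €25,300 + €3,200 + €44,300 = €84,200 (under)
Jun 2023–Nov 2023: €1,700 + €3,000 + €25,300 + €3,200 + €44,300 + €3,500 = €81,000 (under)
Jul 2023–Dec 2023: €3,000 + €25,300 + €3,200 + €44,300 + €3,500 + €3,500 = €82,800 (under)
Aug 2023–Jan 2024: €25,300 + €3,200 + €44,300 + €3,500 + €3,500 + €118,900 = €198,700 (under)
Sep 2023–Feb 2024: €3,200 + €44,300 + €3,500 + €3,500 + €118,900 + €133,000 = €306,400 (under)
Oct 2023–Mar 2024: €44,300 + €3,500 + €3,500 + €118,900 + €133,000 + €68,600 = €371,800 (over)
Nov 2023–Apr 2024: €3,500 + €3,500 + €118,900 + €133,000 + €68,600 + €41,000 = €368,500 (under)
At least one window exceeds €370,000.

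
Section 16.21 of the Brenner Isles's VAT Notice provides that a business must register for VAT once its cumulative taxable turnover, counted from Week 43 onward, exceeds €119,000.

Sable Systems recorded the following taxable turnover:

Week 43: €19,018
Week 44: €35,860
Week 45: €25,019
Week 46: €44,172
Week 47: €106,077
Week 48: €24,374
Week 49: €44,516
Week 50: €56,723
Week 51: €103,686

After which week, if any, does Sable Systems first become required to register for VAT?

Through Week 43: €19,018
Through Week 44: €54,878
Through Week 45: €79,897
Through Week 46: €124,069 ← exceeds threshold

Week 46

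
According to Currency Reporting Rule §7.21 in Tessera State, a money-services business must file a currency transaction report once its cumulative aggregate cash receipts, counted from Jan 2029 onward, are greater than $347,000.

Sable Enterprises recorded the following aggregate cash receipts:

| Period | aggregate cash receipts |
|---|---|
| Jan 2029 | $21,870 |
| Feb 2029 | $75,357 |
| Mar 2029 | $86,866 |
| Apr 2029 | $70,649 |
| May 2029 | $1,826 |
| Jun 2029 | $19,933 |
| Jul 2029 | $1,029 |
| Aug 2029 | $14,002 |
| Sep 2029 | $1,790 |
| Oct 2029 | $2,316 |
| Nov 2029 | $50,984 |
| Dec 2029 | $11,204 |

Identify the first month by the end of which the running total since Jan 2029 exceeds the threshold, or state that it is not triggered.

Through Jan 2029: $21,870
Through Feb 2029: $97,227
Through Mar 2029: $184,093
Through Apr 2029: $254,742
Through May 2029: $256,568
Through Jun 2029: $276,501
Through Jul 2029: $277,530
Through Aug 2029: $291,532
Through Sep 2029: $293,322
Through Oct 2029: $295,638
Through Nov 2029: $346,622
Through Dec 2029: $357,826 ← exceeds threshold

Dec 2029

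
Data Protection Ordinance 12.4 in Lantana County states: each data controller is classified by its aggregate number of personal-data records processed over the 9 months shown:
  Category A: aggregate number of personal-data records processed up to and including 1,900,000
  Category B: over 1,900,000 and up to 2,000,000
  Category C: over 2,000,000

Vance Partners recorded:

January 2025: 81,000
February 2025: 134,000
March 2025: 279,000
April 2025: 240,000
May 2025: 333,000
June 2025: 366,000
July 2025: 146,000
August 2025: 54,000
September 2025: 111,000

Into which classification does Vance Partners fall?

Category A

Aggregate number of personal-data records processed: 81,000 + 134,000 + 279,000 + 240,000 + 333,000 + 366,000 + 146,000 + 54,000 + 111,000 = 1,744,000.
1,744,000 ≤ 1,900,000, so Category A applies.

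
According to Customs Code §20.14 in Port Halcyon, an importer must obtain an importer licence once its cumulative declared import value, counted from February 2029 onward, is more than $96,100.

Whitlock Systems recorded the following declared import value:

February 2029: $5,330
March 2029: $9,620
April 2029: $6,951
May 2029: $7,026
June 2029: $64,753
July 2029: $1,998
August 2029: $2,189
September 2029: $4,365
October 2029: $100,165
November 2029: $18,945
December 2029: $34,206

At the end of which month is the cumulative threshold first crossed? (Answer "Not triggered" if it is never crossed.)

Through February 2029: $5,330
Through March 2029: $14,950
Through April 2029: $21,901
Through May 2029: $28,927
Through June 2029: $93,680
Through July 2029: $95,678
Through August 2029: $97,867 ← exceeds threshold

August 2029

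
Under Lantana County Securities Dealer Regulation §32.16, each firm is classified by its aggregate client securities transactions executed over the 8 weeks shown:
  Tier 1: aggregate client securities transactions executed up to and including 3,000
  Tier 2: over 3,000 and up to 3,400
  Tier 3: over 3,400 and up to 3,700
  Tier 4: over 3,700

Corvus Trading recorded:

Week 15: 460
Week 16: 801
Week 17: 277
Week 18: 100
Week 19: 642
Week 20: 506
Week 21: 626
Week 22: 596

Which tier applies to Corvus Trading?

Aggregate client securities transactions executed: 460 + 801 + 277 + 100 + 642 + 506 + 626 + 596 = 4,008.
4,008 > 3,700, so Tier 4 applies.

Tier 4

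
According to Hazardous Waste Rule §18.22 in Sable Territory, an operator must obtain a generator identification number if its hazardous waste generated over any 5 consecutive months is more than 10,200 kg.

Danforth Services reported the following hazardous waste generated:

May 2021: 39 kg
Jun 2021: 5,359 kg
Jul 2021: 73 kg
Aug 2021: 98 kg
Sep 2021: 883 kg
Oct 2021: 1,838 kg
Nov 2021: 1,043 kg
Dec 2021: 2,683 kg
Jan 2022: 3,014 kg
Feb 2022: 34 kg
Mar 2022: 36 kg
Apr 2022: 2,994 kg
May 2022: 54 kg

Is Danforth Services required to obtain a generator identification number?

May 2021–Sep 2021: 39 kg + 5,359 kg + 73 kg + 98 kg + 883 kg = 6,452 kg (under)
Jun 2021–Oct 2021: 5,359 kg + 73 kg + 98 kg + 883 kg + 1,838 kg = 8,251 kg (under)
Jul 2021–Nov 2021: 73 kg + 98 kg + 883 kg + 1,838 kg + 1,043 kg = 3,935 kg (under)
Aug 2021–Dec 2021: 98 kg + 883 kg + 1,838 kg + 1,043 kg + 2,683 kg = 6,545 kg (under)
Sep 2021–Jan 2022: 883 kg + 1,838 kg + 1,043 kg + 2,683 kg + 3,014 kg = 9,461 kg (under)
Oct 2021–Feb 2022: 1,838 kg + 1,043 kg + 2,683 kg + 3,014 kg + 34 kg = 8,612 kg (under)
Nov 2021–Mar 2022: 1,043 kg + 2,683 kg + 3,014 kg + 34 kg + 36 kg = 6,810 kg (under)
Dec 2021–Apr 2022: 2,683 kg + 3,014 kg + 34 kg + 36 kg + 2,994 kg = 8,761 kg (under)
Jan 2022–May 2022: 3,014 kg + 34 kg + 36 kg + 2,994 kg + 54 kg = 6,132 kg (under)
No window exceeds 10,200 kg.

No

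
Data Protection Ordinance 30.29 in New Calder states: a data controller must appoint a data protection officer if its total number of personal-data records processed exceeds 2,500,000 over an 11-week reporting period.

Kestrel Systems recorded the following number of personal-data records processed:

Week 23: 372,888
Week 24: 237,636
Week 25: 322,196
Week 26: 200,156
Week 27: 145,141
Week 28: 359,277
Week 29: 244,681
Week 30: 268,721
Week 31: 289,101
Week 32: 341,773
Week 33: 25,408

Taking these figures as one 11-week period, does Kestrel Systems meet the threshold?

Total number of personal-data records processed: 372,888 + 237,636 + 322,196 + 200,156 + 145,141 + 359,277 + 244,681 + 268,721 + 289,101 + 341,773 + 25,408 = 2,806,978.
2,806,978 > 2,500,000, so the threshold is exceeded.

Yes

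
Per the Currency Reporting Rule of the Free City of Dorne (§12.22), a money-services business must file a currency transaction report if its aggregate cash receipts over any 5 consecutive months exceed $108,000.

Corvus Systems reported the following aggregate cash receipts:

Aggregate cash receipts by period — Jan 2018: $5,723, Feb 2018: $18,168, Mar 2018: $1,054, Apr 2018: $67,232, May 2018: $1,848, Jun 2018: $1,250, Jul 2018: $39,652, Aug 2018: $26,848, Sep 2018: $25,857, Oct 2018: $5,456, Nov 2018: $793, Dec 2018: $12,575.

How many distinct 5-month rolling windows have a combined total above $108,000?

2

Jan 2018–May 2018: $5,723 + $18,168 + $1,054 + $67,232 + $1,848 = $94,025 (under)
Feb 2018–Jun 2018: $18,168 + $1,054 + $67,232 + $1,848 + $1,250 = $89,552 (under)
Mar 2018–Jul 2018: $1,054 + $67,232 + $1,848 + $1,250 + $39,652 = $111,036 (over)
Apr 2018–Aug 2018: $67,232 + $1,848 + $1,250 + $39,652 + $26,848 = $136,830 (over)
May 2018–Sep 2018: $1,848 + $1,250 + $39,652 + $26,848 + $25,857 = $95,455 (under)
Jun 2018–Oct 2018: $1,250 + $39,652 + $26,848 + $25,857 + $5,456 = $99,063 (under)
Jul 2018–Nov 2018: $39,652 + $26,848 + $25,857 + $5,456 + $793 = $98,606 (under)
Aug 2018–Dec 2018: $26,848 + $25,857 + $5,456 + $793 + $12,575 = $71,529 (under)
2 windows exceed the threshold.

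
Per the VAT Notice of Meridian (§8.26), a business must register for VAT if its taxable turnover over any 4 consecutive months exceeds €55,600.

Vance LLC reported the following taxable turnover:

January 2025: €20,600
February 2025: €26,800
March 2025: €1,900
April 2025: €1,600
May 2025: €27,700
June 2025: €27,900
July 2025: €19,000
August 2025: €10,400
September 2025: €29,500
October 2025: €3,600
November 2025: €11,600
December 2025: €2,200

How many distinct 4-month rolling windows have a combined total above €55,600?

6

January 2025–April 2025: €20,600 + €26,800 + €1,900 + €1,600 = €50,900 (under)
February 2025–May 2025: €26,800 + €1,900 + €1,600 + €27,700 = €58,000 (over)
March 2025–June 2025: €1,900 + €1,600 + €27,700 + €27,900 = €59,100 (over)
April 2025–July 2025: €1,600 + €27,700 + €27,900 + €19,000 = €76,200 (over)
May 2025–August 2025: €27,700 + €27,900 + €19,000 + €10,400 = €85,000 (over)
June 2025–September 2025: €27,900 + €19,000 + €10,400 + €29,500 = €86,800 (over)
July 2025–October 2025: €19,000 + €10,400 + €29,500 + €3,600 = €62,500 (over)
August 2025–November 2025: €10,400 + €29,500 + €3,600 + €11,600 = €55,100 (under)
September 2025–December 2025: €29,500 + €3,600 + €11,600 + €2,200 = €46,900 (under)
6 windows exceed the threshold.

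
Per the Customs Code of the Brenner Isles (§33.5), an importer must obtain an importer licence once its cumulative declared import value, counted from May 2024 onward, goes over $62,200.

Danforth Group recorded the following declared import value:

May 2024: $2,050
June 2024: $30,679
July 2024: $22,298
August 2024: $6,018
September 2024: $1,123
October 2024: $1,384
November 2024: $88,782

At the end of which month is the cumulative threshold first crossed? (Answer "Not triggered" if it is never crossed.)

Through May 2024: $2,050
Through June 2024: $32,729
Through July 2024: $55,027
Through August 2024: $61,045
Through September 2024: $62,168
Through October 2024: $63,552 ← exceeds threshold

October 2024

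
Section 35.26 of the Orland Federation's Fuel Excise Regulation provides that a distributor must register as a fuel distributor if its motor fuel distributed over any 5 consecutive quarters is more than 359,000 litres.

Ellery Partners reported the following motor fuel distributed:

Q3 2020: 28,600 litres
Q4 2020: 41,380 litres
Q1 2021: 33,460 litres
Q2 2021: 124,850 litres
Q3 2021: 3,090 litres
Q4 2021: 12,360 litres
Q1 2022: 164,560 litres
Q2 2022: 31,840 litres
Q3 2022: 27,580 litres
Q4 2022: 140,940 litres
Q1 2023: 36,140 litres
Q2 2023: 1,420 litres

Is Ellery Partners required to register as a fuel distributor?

Yes

Q3 2020–Q3 2021: 28,600 litres + 41,380 litres + 33,460 litres + 124,850 litres + 3,090 litres = 231,380 litres (under)
Q4 2020–Q4 2021: 41,380 litres + 33,460 litres + 124,850 litres + 3,090 litres + 12,360 litres = 215,140 litres (under)
Q1 2021–Q1 2022: 33,460 litres + 124,850 litres + 3,090 litres + 12,360 litres + 164,560 litres = 338,320 litres (under)
Q2 2021–Q2 2022: 124,850 litres + 3,090 litres + 12,360 litres + 164,560 litres + 31,840 litres = 336,700 litres (under)
Q3 2021–Q3 2022: 3,090 litres + 12,360 litres + 164,560 litres + 31,840 litres + 27,580 litres = 239,430 litres (under)
Q4 2021–Q4 2022: 12,360 litres + 164,560 litres + 31,840 litres + 27,580 litres + 140,940 litres = 377,280 litres (over)
Q1 2022–Q1 2023: 164,560 litres + 31,840 litres + 27,580 litres + 140,940 litres + 36,140 litres = 401,060 litres (over)
Q2 2022–Q2 2023: 31,840 litres + 27,580 litres + 140,940 litres + 36,140 litres + 1,420 litres = 237,920 litres (under)
At least one window exceeds 359,000 litres.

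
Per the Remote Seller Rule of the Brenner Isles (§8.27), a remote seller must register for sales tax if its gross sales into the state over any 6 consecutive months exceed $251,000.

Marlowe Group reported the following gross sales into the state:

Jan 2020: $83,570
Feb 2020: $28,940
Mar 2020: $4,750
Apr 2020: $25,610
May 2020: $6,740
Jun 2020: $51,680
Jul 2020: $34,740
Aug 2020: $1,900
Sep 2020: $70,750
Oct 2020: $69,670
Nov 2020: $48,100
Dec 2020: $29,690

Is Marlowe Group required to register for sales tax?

Yes

Jan 2020–Jun 2020: $83,570 + $28,940 + $4,750 + $25,610 + $6,740 + $51,680 = $201,290 (under)
Feb 2020–Jul 2020: $28,940 + $4,750 + $25,610 + $6,740 + $51,680 + $34,740 = $152,460 (under)
Mar 2020–Aug 2020: $4,750 + $25,610 + $6,740 + $51,680 + $34,740 + $1,900 = $125,420 (under)
Apr 2020–Sep 2020: $25,610 + $6,740 + $51,680 + $34,740 + $1,900 + $70,750 = $191,420 (under)
May 2020–Oct 2020: $6,740 + $51,680 + $34,740 + $1,900 + $70,750 + $69,670 = $235,480 (under)
Jun 2020–Nov 2020: $51,680 + $34,740 + $1,900 + $70,750 + $69,670 + $48,100 = $276,840 (over)
Jul 2020–Dec 2020: $34,740 + $1,900 + $70,750 + $69,670 + $48,100 + $29,690 = $254,850 (over)
At least one window exceeds $251,000.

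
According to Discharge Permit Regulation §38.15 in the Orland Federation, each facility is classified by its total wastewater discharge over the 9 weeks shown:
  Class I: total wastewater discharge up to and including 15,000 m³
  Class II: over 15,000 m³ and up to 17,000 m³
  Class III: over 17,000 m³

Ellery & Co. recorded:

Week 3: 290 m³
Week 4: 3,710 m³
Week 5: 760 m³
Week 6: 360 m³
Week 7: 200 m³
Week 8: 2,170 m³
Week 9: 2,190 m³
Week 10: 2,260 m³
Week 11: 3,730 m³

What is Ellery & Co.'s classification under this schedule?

Class II

Total wastewater discharge: 290 m³ + 3,710 m³ + 760 m³ + 360 m³ + 200 m³ + 2,170 m³ + 2,190 m³ + 2,260 m³ + 3,730 m³ = 15,670 m³.
15,000 m³ < 15,670 m³ ≤ 17,000 m³, so Class II applies.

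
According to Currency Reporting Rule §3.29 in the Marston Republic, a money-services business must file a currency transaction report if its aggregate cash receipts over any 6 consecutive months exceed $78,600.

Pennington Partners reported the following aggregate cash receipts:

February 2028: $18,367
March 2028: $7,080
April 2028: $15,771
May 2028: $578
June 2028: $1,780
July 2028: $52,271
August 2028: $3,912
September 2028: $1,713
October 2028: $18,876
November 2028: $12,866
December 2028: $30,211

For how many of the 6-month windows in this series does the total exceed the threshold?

February 2028–July 2028: $18,367 + $7,080 + $15,771 + $578 + $1,780 + $52,271 = $95,847 (over)
March 2028–August 2028: $7,080 + $15,771 + $578 + $1,780 + $52,271 + $3,912 = $81,392 (over)
April 2028–September 2028: $15,771 + $578 + $1,780 + $52,271 + $3,912 + $1,713 = $76,025 (under)
May 2028–October 2028: $578 + $1,780 + $52,271 + $3,912 + $1,713 + $18,876 = $79,130 (over)
June 2028–November 2028: $1,780 + $52,271 + $3,912 + $1,713 + $18,876 + $12,866 = $91,418 (over)
July 2028–December 2028: $52,271 + $3,912 + $1,713 + $18,876 + $12,866 + $30,211 = $119,849 (over)
5 windows exceed the threshold.

5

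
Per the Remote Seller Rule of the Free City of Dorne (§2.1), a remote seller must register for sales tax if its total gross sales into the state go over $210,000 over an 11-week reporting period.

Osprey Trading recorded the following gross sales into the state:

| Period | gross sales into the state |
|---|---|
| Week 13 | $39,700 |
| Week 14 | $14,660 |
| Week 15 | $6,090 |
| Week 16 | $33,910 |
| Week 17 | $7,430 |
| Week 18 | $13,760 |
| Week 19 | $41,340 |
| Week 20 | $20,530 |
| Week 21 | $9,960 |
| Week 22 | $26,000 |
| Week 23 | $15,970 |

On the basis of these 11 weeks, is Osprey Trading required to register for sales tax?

Yes

Total gross sales into the state: $39,700 + $14,660 + $6,090 + $33,910 + $7,430 + $13,760 + $41,340 + $20,530 + $9,960 + $26,000 + $15,970 = $229,350.
$229,350 > $210,000, so the threshold is exceeded.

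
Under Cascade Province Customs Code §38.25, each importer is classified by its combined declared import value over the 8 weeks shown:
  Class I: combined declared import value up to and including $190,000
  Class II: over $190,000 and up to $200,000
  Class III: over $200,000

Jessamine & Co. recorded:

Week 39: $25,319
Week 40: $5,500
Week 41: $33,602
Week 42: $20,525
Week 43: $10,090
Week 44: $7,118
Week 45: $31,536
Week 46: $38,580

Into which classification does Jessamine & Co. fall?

Class I

Combined declared import value: $25,319 + $5,500 + $33,602 + $20,525 + $10,090 + $7,118 + $31,536 + $38,580 = $172,270.
$172,270 ≤ $190,000, so Class I applies.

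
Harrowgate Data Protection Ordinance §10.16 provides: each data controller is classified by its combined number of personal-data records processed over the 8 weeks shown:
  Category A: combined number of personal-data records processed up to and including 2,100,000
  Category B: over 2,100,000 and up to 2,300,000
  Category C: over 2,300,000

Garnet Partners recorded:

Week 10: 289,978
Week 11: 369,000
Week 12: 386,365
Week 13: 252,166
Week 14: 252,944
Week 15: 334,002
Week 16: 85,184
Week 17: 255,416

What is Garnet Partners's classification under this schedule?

Category B

Combined number of personal-data records processed: 289,978 + 369,000 + 386,365 + 252,166 + 252,944 + 334,002 + 85,184 + 255,416 = 2,225,055.
2,100,000 < 2,225,055 ≤ 2,300,000, so Category B applies.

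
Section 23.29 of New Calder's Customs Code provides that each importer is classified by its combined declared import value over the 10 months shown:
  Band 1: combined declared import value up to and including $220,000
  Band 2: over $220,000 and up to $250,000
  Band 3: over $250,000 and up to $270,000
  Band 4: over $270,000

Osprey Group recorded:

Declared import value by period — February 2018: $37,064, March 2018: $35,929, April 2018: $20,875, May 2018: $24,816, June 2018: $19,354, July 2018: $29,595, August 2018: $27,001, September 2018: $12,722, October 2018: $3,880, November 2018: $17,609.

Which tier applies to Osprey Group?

Combined declared import value: $37,064 + $35,929 + $20,875 + $24,816 + $19,354 + $29,595 + $27,001 + $12,722 + $3,880 + $17,609 = $228,845.
$220,000 < $228,845 ≤ $250,000, so Band 2 applies.

Band 2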